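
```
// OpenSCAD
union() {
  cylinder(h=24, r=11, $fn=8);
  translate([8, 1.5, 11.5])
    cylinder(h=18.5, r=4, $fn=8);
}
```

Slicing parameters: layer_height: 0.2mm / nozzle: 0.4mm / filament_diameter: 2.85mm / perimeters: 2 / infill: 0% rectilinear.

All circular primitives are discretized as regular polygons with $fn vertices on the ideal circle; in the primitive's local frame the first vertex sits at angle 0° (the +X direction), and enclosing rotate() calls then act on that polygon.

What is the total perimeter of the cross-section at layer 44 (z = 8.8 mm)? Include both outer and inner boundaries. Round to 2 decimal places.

At z = 8.8 mm: the r=11 cylinder gives a regular 8-gon of circumradius 11 (constant along its height) (perimeter = 2·8·11.000·sin(180°/8) = 67.35 mm); the cylinder at (8, 1.5) is not intersected at this z (z outside [11.5, 30]); Combining (union): only the r=11 cylinder is present, so the union is just that shape — boundary = 67.35 mm. Overall, the cross-section is a single solid region. Total boundary length (outer) = 67.35 mm.

67.35 mm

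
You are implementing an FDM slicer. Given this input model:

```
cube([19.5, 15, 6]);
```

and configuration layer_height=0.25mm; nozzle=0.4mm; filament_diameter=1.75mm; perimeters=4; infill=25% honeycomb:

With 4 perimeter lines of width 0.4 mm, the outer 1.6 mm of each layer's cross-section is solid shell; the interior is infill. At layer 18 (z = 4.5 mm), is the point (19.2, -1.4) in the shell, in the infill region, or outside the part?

At z = 4.5 mm: the 19.5×15 cube contributes its full rectangle. Overall, the cross-section is a single solid region. The nearest boundary edge runs (0.00, 0.00)→(19.50, 0.00); distance from the point to it = 1.40 mm. The point is not inside any of the regions above, so it lies outside the cross-section (1.40 mm from the nearest boundary).

outside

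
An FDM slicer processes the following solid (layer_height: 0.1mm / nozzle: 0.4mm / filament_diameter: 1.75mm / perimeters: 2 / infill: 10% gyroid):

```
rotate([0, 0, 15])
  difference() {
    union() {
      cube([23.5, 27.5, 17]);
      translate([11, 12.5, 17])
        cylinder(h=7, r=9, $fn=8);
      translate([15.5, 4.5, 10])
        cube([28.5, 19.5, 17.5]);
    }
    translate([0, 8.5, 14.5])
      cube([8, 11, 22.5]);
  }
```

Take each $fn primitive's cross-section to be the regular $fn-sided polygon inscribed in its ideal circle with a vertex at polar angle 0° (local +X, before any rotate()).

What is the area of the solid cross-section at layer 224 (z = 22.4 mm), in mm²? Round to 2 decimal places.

690.78 mm²

At z = 22.4 mm: the cube is absent (z outside [0, 17]); the cylinder at (11, 12.5): section is a regular 8-gon, circumradius r=9 (area = (8/2)·9.000²·sin(360°/8) = 229.10 mm²); the cube at (15.5, 4.5) is present — its section is the full 28.5×19.5 rectangle (area 555.75 mm²); Combining (union): the regions partially overlap — summed areas 784.85 mm² minus the doubly-counted overlap 41.94 mm² gives 742.91 mm² — area = 742.91 mm²; the 8×11 cube at (0, 8.5) contributes its full rectangle (area 88.00 mm²); Taking the first minus the rest: starting from the result so far (742.91 mm²), the 8×11 cube at (0, 8.5) partially overlaps it — only the 52.13 mm² overlap (of its 88.00 mm²) is removed, clipping the outline — area = 690.78 mm²; (whole slice rotated 15° about Z — lengths, areas and connectivity unchanged). Overall, the cross-section is a single solid region. Net area = 690.78 mm².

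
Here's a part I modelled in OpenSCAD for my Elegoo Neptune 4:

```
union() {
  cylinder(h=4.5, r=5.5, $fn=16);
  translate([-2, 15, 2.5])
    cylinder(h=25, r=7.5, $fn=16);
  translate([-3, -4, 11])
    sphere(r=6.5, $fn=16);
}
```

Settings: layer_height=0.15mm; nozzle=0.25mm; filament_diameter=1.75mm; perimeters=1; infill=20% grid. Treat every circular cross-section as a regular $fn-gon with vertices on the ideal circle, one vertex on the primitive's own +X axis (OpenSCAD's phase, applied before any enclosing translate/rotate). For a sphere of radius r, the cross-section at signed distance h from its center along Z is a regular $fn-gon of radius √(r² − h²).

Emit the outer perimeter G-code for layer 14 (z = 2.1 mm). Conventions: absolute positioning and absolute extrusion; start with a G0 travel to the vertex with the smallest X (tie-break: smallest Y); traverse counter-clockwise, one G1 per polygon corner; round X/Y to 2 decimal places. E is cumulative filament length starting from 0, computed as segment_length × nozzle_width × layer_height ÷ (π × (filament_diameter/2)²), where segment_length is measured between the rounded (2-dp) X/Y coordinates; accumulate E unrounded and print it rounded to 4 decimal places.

G0 X-5.50 Y0.00 Z2.10
G1 X-5.08 Y-2.10 E0.0334
G1 X-3.89 Y-3.89 E0.0669
G1 X-2.10 Y-5.08 E0.1004
G1 X0.00 Y-5.50 E0.1338
G1 X2.10 Y-5.08 E0.1672
G1 X3.89 Y-3.89 E0.2007
G1 X5.08 Y-2.10 E0.2342
G1 X5.50 Y0.00 E0.2676
G1 X5.08 Y2.10 E0.3010
G1 X3.89 Y3.89 E0.3345
G1 X2.10 Y5.08 E0.3680
G1 X0.00 Y5.50 E0.4014
G1 X-2.10 Y5.08 E0.4348
G1 X-3.89 Y3.89 E0.4683
G1 X-5.08 Y2.10 E0.5018
G1 X-5.50 Y0.00 E0.5352

At z = 2.1 mm: the r=5.5 cylinder contributes a regular 16-gon of circumradius 5.5; the cylinder at (-2, 15) is not intersected at this z (z outside [2.5, 27.5]); the sphere at (-3, -4) is absent (|z−center|=8.900 > r=6.5); Taking the union: only the r=5.5 cylinder is present, so the union is just that shape — 1 connected region. The outline is a single polygon with 16 vertices. Extrusion per mm of travel: 0.25 × 0.15 / (π × 0.875²) = 0.015591. Accumulating E over each segment gives final E = 0.5352.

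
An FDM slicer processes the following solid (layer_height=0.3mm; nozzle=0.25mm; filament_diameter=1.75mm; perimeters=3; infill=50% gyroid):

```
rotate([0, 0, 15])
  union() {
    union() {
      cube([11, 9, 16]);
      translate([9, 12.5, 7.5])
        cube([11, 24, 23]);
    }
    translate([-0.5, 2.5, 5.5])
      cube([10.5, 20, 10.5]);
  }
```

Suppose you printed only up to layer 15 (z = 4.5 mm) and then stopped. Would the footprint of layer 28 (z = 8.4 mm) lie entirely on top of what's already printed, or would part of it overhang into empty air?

part overhangs

Compare the two slices. At z = 4.5: the 11×9 cube contributes its full rectangle (area 99.00 mm²); the cube at (9, 12.5) is absent (z outside [7.5, 30.5]); Combining (union): only the 11×9 cube is present, so the union is just that shape — area = 99.00 mm²; the cube at (-0.5, 2.5) is absent (z outside [5.5, 16]); Merging all regions: only the result so far is present, so the union is just that shape — area = 99.00 mm²; (whole slice rotated 15° about Z — lengths, areas and connectivity unchanged). At z = 8.4: the cube is present — its section is the full 11×9 rectangle (area 99.00 mm²); the cube at (9, 12.5) (footprint 11×24) is included at this height (area 264.00 mm²); Taking the union: the 2 present regions are separate (no shared area or edge), so areas and boundary lengths simply add and each stays a separate island — area = 363.00 mm²; the cube at (-0.5, 2.5) is present — its section is the full 10.5×20 rectangle (area 210.00 mm²); Combining (union): the regions partially overlap — summed areas 573.00 mm² minus the doubly-counted overlap 75.00 mm² gives 498.00 mm² — area = 498.00 mm²; (rotated 15° about Z; rotation is an isometry so areas/perimeters/island counts are preserved). Checking containment: at z = 8.4 the cross-section extends beyond the z = 4.5 cross-section by about 399.00 mm².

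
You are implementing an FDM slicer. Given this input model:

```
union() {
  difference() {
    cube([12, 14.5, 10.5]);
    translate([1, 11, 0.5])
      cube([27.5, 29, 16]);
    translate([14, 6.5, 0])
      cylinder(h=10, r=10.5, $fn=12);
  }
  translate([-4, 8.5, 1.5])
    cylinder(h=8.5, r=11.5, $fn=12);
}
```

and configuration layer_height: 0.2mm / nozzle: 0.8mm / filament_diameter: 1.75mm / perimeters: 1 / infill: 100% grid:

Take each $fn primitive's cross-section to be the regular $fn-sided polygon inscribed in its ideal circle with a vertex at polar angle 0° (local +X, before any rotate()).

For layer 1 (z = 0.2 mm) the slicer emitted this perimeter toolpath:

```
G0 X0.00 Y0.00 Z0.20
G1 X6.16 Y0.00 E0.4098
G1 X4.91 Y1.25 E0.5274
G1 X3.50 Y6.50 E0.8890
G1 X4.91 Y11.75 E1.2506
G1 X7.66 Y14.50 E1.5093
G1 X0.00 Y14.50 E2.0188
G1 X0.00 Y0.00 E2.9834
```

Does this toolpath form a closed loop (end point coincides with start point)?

yes

Start point (G0): (0.00, 0.00). End point (last G1): the path returns to the start — closed.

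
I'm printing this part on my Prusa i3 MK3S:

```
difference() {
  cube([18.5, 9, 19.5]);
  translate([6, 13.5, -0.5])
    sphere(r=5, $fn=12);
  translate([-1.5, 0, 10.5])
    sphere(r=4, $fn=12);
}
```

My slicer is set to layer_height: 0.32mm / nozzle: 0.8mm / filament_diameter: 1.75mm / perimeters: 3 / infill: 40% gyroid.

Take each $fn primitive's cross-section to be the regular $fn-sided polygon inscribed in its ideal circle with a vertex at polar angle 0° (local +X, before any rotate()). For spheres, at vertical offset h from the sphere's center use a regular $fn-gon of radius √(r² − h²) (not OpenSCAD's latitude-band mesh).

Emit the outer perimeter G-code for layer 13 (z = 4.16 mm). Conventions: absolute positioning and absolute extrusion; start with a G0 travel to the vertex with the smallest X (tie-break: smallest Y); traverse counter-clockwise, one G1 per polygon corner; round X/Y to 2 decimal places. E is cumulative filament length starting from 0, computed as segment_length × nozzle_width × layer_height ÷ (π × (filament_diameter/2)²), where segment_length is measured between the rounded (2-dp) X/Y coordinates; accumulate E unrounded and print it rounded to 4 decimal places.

G0 X0.00 Y0.00 Z4.16
G1 X18.50 Y0.00 E1.9690
G1 X18.50 Y9.00 E2.9269
G1 X0.00 Y9.00 E4.8959
G1 X0.00 Y0.00 E5.8538

At z = 4.16 mm: the cube (footprint 18.5×9) is included at this height; the r=5 sphere at (6, 13.5) contributes a regular 12-gon of circumradius √(5²−4.66²) = 1.812; the sphere at (-1.5, 0) is not intersected at this z (|z−center|=6.340 > r=4); Subtracting the remaining from the first: starting from the 18.5×9 cube, the r=5 sphere at (6, 13.5) misses the remaining region (no effect) — 1 connected region. The outline is a single polygon with 4 vertices. Extrusion per mm of travel: 0.8 × 0.32 / (π × 0.875²) = 0.106432. Accumulating E over each segment gives final E = 5.8538.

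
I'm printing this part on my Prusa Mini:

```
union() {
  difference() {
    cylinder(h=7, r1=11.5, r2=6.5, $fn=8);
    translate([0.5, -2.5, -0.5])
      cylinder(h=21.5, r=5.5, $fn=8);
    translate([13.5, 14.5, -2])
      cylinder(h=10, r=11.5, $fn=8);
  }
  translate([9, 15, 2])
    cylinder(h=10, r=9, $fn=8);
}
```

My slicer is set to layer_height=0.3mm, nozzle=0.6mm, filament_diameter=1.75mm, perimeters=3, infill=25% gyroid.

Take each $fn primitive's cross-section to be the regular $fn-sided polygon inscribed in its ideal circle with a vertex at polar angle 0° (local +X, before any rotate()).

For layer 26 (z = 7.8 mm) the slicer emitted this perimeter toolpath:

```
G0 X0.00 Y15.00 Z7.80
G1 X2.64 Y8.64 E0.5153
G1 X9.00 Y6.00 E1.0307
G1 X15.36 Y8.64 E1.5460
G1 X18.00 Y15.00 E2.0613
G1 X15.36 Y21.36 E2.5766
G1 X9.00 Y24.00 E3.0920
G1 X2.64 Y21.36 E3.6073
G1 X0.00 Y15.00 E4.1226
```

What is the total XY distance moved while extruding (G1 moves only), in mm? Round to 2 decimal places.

55.09 mm

Sum the Euclidean lengths of each G1 segment: total = 55.09 mm.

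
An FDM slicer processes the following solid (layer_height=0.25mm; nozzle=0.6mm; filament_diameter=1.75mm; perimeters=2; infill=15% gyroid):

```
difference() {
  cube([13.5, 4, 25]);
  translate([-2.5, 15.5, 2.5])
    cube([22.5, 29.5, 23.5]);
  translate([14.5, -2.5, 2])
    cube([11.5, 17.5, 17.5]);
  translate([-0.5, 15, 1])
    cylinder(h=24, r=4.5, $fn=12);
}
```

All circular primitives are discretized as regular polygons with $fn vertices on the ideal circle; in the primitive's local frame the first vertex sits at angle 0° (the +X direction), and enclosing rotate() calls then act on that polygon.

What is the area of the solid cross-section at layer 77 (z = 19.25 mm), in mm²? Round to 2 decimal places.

54.00 mm²

At z = 19.25 mm: the cube (footprint 13.5×4) is included at this height (area 54.00 mm²); the cube at (-2.5, 15.5) is present — its section is the full 22.5×29.5 rectangle (area 663.75 mm²); the 11.5×17.5 cube at (14.5, -2.5) contributes its full rectangle (area 201.25 mm²); the r=4.5 cylinder at (-0.5, 15) contributes a regular 12-gon of circumradius 4.5 (area = (12/2)·4.500²·sin(360°/12) = 60.75 mm²); Taking the first minus the rest: starting from the 13.5×4 cube (54.00 mm²), the 22.5×29.5 cube at (-2.5, 15.5) misses the remaining region (no effect); the 11.5×17.5 cube at (14.5, -2.5) misses the remaining region (no effect); the r=4.5 cylinder at (-0.5, 15) misses the remaining region (no effect) — area = 54.00 mm². Overall, the cross-section is a single solid region. Net area = 54.00 mm².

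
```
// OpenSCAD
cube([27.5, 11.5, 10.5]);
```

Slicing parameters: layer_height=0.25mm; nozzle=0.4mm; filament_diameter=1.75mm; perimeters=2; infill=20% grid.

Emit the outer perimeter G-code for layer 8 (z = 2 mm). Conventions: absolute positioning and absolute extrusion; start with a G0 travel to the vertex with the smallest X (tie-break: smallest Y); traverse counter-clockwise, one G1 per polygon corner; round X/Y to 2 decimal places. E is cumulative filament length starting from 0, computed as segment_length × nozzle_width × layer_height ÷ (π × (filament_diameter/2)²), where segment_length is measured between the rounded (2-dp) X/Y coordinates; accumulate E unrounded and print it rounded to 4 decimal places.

At z = 2 mm: the cube (footprint 27.5×11.5) is included at this height. The outline is a single polygon with 4 vertices. Extrusion per mm of travel: 0.4 × 0.25 / (π × 0.875²) = 0.041575. Accumulating E over each segment gives final E = 3.2429.

G0 X0.00 Y0.00 Z2.00
G1 X27.50 Y0.00 E1.1433
G1 X27.50 Y11.50 E1.6214
G1 X0.00 Y11.50 E2.7647
G1 X0.00 Y0.00 E3.2429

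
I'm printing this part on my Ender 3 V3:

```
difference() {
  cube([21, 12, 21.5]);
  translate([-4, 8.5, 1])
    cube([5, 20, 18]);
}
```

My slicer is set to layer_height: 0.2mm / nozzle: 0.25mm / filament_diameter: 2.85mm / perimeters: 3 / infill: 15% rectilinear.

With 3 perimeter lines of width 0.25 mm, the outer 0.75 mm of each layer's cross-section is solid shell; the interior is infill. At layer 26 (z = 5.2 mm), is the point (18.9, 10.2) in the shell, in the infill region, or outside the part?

infill

At z = 5.2 mm: the cube is present — its section is the full 21×12 rectangle; the cube at (-4, 8.5) (footprint 5×20) is included at this height; After the difference (first − rest): starting from the 21×12 cube, the 5×20 cube at (-4, 8.5) partially overlaps it — only the 3.50 mm² overlap (of its 100.00 mm²) is removed, clipping the outline — 1 connected region. Overall, the cross-section is a single solid region. The nearest boundary edge runs (1.00, 12.00)→(21.00, 12.00); distance from the point to it = 1.80 mm. The point is inside the cross-section and 1.80 mm from the nearest boundary — more than the 0.75 mm shell width (3 × 0.25), so it's in the infill interior.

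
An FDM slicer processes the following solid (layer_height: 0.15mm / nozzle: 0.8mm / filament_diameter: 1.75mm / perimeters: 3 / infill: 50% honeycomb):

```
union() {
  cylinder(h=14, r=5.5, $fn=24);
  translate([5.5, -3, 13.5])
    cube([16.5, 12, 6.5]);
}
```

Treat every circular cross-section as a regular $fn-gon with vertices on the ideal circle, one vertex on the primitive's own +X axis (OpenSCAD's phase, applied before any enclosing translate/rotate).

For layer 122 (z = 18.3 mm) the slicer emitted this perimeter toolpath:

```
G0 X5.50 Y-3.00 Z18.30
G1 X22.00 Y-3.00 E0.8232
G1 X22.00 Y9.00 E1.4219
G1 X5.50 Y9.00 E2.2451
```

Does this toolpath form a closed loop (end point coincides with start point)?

no

Start point (G0): (5.50, -3.00). End point (last G1): the path does not return to the start — open.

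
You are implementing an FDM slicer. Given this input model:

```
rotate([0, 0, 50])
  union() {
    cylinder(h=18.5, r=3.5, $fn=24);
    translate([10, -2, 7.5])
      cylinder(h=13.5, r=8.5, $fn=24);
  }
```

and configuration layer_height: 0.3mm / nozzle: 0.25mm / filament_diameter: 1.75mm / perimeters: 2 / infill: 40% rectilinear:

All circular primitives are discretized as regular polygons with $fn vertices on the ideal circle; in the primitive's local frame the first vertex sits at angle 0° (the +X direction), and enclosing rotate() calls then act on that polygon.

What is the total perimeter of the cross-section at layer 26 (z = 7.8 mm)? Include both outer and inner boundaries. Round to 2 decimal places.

At z = 7.8 mm: the r=3.5 cylinder gives a regular 24-gon of circumradius 3.5 (constant along its height) (perimeter = 2·24·3.500·sin(180°/24) = 21.93 mm); the r=8.5 cylinder at (10, -2) contributes a regular 24-gon of circumradius 8.5 (perimeter = 2·24·8.500·sin(180°/24) = 53.25 mm); Merging all regions: the regions partially overlap (shared area 6.46 mm²), so the edge portions inside another operand are dropped and the merged outline is re-measured after clipping — boundary = 63.42 mm; (whole slice rotated 50° about Z — lengths, areas and connectivity unchanged). Overall, the cross-section is a single solid region. Total boundary length (outer) = 63.42 mm.

63.42 mm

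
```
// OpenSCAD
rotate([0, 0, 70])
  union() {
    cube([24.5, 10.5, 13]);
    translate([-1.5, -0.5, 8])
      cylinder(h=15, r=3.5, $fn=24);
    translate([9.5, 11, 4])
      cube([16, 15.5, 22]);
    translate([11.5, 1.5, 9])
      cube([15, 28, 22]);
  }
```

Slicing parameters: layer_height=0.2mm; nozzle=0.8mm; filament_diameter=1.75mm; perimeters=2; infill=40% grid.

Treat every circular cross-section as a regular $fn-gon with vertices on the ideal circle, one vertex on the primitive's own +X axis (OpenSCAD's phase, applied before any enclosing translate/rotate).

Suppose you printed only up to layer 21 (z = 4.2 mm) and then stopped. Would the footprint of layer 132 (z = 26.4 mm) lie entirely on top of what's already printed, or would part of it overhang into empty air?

part overhangs

Compare the two slices. At z = 4.2: the cube (footprint 24.5×10.5) is included at this height (area 257.25 mm²); the cylinder at (-1.5, -0.5) is not intersected at this z (z outside [8, 23]); the cube at (9.5, 11) is present — its section is the full 16×15.5 rectangle (area 248.00 mm²); the cube at (11.5, 1.5) does not reach this height (z outside [9, 31]); Merging all regions: the 2 present regions are separate (no shared area or edge), so areas and boundary lengths simply add and each stays a separate island — area = 505.25 mm²; (whole slice rotated 70° about Z — lengths, areas and connectivity unchanged). At z = 26.4: the cube is absent (z outside [0, 13]); the cylinder at (-1.5, -0.5) does not reach this height (z outside [8, 23]); the cube at (9.5, 11) is absent (z outside [4, 26]); the cube at (11.5, 1.5) is present — its section is the full 15×28 rectangle (area 420.00 mm²); Taking the union: only the 15×28 cube at (11.5, 1.5) is present, so the union is just that shape — area = 420.00 mm²; (whole slice rotated 70° about Z — lengths, areas and connectivity unchanged). Checking containment: at z = 26.4 the cross-section extends beyond the z = 4.2 cross-section by about 86.00 mm².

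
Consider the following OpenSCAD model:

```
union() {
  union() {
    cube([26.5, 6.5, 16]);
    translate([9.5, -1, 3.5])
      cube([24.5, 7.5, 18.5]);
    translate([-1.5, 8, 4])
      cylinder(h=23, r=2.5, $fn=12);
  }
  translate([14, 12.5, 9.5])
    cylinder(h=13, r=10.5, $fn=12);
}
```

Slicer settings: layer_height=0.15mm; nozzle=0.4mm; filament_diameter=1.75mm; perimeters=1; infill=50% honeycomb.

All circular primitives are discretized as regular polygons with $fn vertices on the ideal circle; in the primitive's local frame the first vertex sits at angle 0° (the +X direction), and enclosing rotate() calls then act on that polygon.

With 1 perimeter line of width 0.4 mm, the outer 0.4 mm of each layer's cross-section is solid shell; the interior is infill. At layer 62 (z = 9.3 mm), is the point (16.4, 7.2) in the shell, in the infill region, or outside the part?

At z = 9.3 mm: the cube is present — its section is the full 26.5×6.5 rectangle; the cube at (9.5, -1) (footprint 24.5×7.5) is included at this height; the r=2.5 cylinder at (-1.5, 8) contributes a regular 12-gon of circumradius 2.5; Taking the union: the regions partially overlap (shared area 110.59 mm²), so overlapping operands fuse into one piece — 1 connected region; the cylinder at (14, 12.5) is absent (z outside [9.5, 22.5]); Taking the union: only the result so far is present, so the union is just that shape — 1 connected region. Overall, the cross-section is a single solid region. The nearest boundary edge runs (9.50, 6.50)→(26.50, 6.50); distance from the point to it = 0.70 mm. The point is not inside any of the regions above, so it lies outside the cross-section (0.70 mm from the nearest boundary).

outside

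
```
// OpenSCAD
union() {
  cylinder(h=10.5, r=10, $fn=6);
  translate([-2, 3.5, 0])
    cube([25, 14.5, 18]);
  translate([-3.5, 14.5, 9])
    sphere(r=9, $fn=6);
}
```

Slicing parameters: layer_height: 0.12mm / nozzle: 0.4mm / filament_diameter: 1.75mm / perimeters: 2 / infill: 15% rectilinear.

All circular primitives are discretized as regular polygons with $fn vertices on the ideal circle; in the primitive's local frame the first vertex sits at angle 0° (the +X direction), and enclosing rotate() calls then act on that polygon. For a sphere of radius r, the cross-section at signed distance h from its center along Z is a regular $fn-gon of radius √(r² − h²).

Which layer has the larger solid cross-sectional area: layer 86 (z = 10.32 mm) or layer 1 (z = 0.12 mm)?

Layer 86 (z = 10.32): the cylinder: section is a regular 6-gon, circumradius r=10 (area = (6/2)·10.000²·sin(360°/6) = 259.81 mm²); the cube at (-2, 3.5) (footprint 25×14.5) is included at this height (area 362.50 mm²); the r=9 sphere at (-3.5, 14.5) slices to a regular 6-gon of circumradius 8.903 (√(r²−h²) with h=1.32 from center) (area = (6/2)·8.903²·sin(360°/6) = 205.92 mm²); Merging all regions: the regions partially overlap — summed areas 828.22 mm² minus the doubly-counted overlap 112.72 mm² gives 715.51 mm² — area = 715.51 mm². So its area = 715.51 mm². Layer 1 (z = 0.12): the cylinder: section is a regular 6-gon, circumradius r=10 (area = (6/2)·10.000²·sin(360°/6) = 259.81 mm²); the 25×14.5 cube at (-2, 3.5) contributes its full rectangle (area 362.50 mm²); the r=9 sphere at (-3.5, 14.5) slices to a regular 6-gon of circumradius 1.465 (√(r²−h²) with h=8.88 from center) (area = (6/2)·1.465²·sin(360°/6) = 5.57 mm²); Merging all regions: the regions partially overlap — summed areas 627.88 mm² minus the doubly-counted overlap 43.81 mm² gives 584.07 mm² — area = 584.07 mm². So its area = 584.07 mm². Layer 86 is larger (715.51 vs 584.07 mm²).

layer 86 (z = 10.32 mm)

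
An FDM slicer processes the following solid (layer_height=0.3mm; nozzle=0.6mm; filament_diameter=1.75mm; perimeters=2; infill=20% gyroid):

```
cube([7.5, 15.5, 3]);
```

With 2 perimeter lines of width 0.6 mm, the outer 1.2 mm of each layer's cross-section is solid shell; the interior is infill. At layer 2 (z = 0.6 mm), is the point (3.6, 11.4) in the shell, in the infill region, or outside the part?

At z = 0.6 mm: the cube is present — its section is the full 7.5×15.5 rectangle. Overall, the cross-section is a single solid region. The nearest boundary edge runs (0.00, 15.50)→(0.00, 0.00); distance from the point to it = 3.60 mm. The point is inside the cross-section and 3.60 mm from the nearest boundary — more than the 1.2 mm shell width (2 × 0.6), so it's in the infill interior.

infill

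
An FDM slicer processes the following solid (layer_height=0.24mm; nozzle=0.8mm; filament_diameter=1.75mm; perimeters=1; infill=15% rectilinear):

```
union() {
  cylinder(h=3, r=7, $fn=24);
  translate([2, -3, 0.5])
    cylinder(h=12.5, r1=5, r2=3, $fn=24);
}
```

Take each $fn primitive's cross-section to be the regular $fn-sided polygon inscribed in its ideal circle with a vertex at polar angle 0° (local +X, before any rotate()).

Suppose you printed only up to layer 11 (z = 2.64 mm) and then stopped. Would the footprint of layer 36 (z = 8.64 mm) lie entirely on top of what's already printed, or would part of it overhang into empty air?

Compare the two slices. At z = 2.64: the r=7 cylinder gives a regular 24-gon of circumradius 7 (constant along its height) (area = (24/2)·7.000²·sin(360°/24) = 152.19 mm²); the cone at (2, -3) (r1=5→r2=3) has section circumradius 4.658 here — a regular 24-gon (area = (24/2)·4.658²·sin(360°/24) = 67.38 mm²); Merging all regions: the regions partially overlap — summed areas 219.56 mm² minus the doubly-counted overlap 59.22 mm² gives 160.34 mm² — area = 160.34 mm². At z = 8.64: the cylinder does not reach this height (z outside [0, 3]); the cone at (2, -3): at t=0.651 of its height the radius interpolates to r₁+(r₂−r₁)t = 3.698, giving a regular 24-gon of that circumradius (area = (24/2)·3.698²·sin(360°/24) = 42.46 mm²); Merging all regions: only the cone at (2, -3) is present, so the union is just that shape — area = 42.46 mm². Checking containment: the cross-section at z = 8.64 is a subset of the cross-section at z = 2.64.

entirely on top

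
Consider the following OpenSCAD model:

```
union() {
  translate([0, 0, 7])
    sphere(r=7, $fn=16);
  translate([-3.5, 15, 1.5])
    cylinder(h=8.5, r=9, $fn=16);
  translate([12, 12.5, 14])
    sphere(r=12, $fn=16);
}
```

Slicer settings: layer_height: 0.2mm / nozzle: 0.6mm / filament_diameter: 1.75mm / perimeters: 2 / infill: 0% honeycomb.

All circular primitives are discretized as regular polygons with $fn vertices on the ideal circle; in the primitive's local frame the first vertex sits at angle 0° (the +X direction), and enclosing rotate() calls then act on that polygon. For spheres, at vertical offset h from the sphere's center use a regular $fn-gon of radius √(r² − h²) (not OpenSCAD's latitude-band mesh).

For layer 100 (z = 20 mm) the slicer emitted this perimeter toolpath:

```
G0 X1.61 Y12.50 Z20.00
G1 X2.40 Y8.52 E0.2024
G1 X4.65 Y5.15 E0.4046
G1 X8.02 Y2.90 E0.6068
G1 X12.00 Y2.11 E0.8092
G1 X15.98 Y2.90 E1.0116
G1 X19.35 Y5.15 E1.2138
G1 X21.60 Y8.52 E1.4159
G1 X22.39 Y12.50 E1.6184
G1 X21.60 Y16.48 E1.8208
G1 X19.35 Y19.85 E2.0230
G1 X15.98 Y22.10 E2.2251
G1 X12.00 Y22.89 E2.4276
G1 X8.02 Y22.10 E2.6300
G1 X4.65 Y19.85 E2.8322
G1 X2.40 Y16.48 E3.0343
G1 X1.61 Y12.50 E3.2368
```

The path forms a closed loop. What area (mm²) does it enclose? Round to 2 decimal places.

330.64 mm²

Apply the shoelace formula to the sequence of (X, Y) vertices; enclosed area = 330.64 mm².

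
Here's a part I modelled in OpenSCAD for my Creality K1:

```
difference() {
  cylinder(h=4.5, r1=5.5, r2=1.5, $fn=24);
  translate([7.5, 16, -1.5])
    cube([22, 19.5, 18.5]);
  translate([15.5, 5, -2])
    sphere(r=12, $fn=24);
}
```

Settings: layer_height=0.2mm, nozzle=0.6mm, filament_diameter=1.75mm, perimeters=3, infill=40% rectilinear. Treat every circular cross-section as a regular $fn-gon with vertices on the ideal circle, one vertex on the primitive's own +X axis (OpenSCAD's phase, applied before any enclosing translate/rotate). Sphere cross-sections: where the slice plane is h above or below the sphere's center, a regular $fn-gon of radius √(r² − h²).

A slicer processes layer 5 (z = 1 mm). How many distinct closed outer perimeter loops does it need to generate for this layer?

At z = 1 mm: the cone (r1=5.5→r2=1.5) has section circumradius 4.611 here — a regular 24-gon; the 22×19.5 cube at (7.5, 16) contributes its full rectangle; the r=12 sphere at (15.5, 5) slices to a regular 24-gon of circumradius 11.619 (√(r²−h²) with h=3 from center); Taking the first minus the rest: starting from the cone, the 22×19.5 cube at (7.5, 16) misses the remaining region (no effect); the r=12 sphere at (15.5, 5) misses the remaining region (no effect) — 1 connected region. The result has 1 disconnected region.

1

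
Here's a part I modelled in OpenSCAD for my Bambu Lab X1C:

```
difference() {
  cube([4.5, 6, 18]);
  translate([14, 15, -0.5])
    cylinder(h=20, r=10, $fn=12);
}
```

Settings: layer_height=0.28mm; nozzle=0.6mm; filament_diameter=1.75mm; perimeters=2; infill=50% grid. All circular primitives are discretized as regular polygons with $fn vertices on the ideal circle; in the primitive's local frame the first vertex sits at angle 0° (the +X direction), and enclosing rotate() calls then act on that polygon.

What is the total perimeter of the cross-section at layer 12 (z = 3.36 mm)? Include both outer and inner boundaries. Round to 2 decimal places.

At z = 3.36 mm: the cube (footprint 4.5×6) is included at this height (perimeter 21.00 mm); the r=10 cylinder at (14, 15) gives a regular 12-gon of circumradius 10 (constant along its height) (perimeter = 2·12·10.000·sin(180°/12) = 62.12 mm); Taking the first minus the rest: starting from the 4.5×6 cube, the r=10 cylinder at (14, 15) misses the remaining region (no effect) — boundary = 21.00 mm. Overall, the cross-section is a single solid region. Total boundary length (outer) = 21.00 mm.

21.00 mm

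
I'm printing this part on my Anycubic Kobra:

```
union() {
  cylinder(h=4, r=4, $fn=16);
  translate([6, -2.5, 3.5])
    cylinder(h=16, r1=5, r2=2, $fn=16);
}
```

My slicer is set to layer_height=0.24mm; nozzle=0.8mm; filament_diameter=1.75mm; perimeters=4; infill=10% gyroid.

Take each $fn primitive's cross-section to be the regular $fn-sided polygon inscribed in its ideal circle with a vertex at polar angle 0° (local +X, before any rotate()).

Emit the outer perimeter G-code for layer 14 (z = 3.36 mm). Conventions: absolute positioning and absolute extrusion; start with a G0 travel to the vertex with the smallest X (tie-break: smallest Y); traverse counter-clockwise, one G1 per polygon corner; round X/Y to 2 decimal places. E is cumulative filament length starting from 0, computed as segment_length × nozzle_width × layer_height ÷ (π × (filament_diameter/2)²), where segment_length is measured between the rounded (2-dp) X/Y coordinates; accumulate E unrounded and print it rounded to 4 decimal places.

G0 X-4.00 Y0.00 Z3.36
G1 X-3.70 Y-1.53 E0.1245
G1 X-2.83 Y-2.83 E0.2493
G1 X-1.53 Y-3.70 E0.3742
G1 X0.00 Y-4.00 E0.4986
G1 X1.53 Y-3.70 E0.6231
G1 X2.83 Y-2.83 E0.7480
G1 X3.70 Y-1.53 E0.8728
G1 X4.00 Y0.00 E0.9973
G1 X3.70 Y1.53 E1.1217
G1 X2.83 Y2.83 E1.2466
G1 X1.53 Y3.70 E1.3715
G1 X0.00 Y4.00 E1.4959
G1 X-1.53 Y3.70 E1.6204
G1 X-2.83 Y2.83 E1.7453
G1 X-3.70 Y1.53 E1.8701
G1 X-4.00 Y0.00 E1.9946

At z = 3.36 mm: the r=4 cylinder contributes a regular 16-gon of circumradius 4; the cone at (6, -2.5) is absent (z outside [3.5, 19.5]); Combining (union): only the r=4 cylinder is present, so the union is just that shape — 1 connected region. The outline is a single polygon with 16 vertices. Extrusion per mm of travel: 0.8 × 0.24 / (π × 0.875²) = 0.079824. Accumulating E over each segment gives final E = 1.9946.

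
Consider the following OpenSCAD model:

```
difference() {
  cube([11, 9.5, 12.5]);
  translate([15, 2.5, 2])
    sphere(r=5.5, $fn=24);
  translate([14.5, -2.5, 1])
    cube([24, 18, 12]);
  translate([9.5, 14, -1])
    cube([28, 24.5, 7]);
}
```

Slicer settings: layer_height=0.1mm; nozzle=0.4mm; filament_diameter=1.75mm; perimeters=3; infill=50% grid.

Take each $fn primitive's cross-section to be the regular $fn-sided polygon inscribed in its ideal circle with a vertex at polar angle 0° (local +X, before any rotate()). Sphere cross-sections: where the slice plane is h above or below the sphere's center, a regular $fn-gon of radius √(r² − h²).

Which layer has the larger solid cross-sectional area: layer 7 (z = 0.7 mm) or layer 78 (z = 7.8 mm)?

layer 78 (z = 7.8 mm)

Layer 7 (z = 0.7): the 11×9.5 cube contributes its full rectangle (area 104.50 mm²); the r=5.5 sphere at (15, 2.5) slices to a regular 24-gon of circumradius 5.344 (√(r²−h²) with h=1.3 from center) (area = (24/2)·5.344²·sin(360°/24) = 88.70 mm²); the cube at (14.5, -2.5) is absent (z outside [1, 13]); the cube at (9.5, 14) is present — its section is the full 28×24.5 rectangle (area 686.00 mm²); After the difference (first − rest): starting from the 11×9.5 cube (104.50 mm²), the r=5.5 sphere at (15, 2.5) partially overlaps it — only the 5.92 mm² overlap (of its 88.70 mm²) is removed, clipping the outline; the 28×24.5 cube at (9.5, 14) misses the remaining region (no effect) — area = 98.58 mm². So its area = 98.58 mm². Layer 78 (z = 7.8): the cube is present — its section is the full 11×9.5 rectangle (area 104.50 mm²); the sphere at (15, 2.5) does not reach this height (|z−center|=5.800 > r=5.5); the cube at (14.5, -2.5) is present — its section is the full 24×18 rectangle (area 432.00 mm²); the cube at (9.5, 14) is absent (z outside [-1, 6]); Taking the first minus the rest: starting from the 11×9.5 cube (104.50 mm²), the 24×18 cube at (14.5, -2.5) misses the remaining region (no effect) — area = 104.50 mm². So its area = 104.50 mm². Layer 78 is larger (104.50 vs 98.58 mm²).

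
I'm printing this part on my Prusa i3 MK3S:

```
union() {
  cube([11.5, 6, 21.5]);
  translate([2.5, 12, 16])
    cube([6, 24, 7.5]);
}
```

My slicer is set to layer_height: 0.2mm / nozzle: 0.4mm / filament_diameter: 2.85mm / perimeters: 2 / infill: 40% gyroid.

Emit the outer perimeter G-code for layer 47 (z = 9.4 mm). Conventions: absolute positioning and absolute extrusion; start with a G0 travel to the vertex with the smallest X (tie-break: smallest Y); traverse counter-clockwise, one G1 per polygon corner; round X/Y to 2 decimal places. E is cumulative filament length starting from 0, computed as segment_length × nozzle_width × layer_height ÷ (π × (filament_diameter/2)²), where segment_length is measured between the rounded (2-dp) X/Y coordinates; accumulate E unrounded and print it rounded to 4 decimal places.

At z = 9.4 mm: the cube (footprint 11.5×6) is included at this height; the cube at (2.5, 12) is not intersected at this z (z outside [16, 23.5]); Combining (union): only the 11.5×6 cube is present, so the union is just that shape — 1 connected region. The outline is a single polygon with 4 vertices. Extrusion per mm of travel: 0.4 × 0.2 / (π × 1.425²) = 0.012540. Accumulating E over each segment gives final E = 0.4389.

G0 X0.00 Y0.00 Z9.40
G1 X11.50 Y0.00 E0.1442
G1 X11.50 Y6.00 E0.2195
G1 X0.00 Y6.00 E0.3637
G1 X0.00 Y0.00 E0.4389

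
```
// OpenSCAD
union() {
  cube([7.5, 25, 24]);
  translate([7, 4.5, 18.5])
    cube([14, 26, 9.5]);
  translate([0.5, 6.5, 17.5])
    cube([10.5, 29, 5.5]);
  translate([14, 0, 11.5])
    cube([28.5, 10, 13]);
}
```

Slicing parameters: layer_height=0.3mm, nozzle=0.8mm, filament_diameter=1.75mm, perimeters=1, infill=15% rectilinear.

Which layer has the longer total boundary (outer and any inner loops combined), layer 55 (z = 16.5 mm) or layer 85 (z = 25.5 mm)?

Layer 55 (z = 16.5): the cube (footprint 7.5×25) is included at this height (perimeter 65.00 mm); the cube at (7, 4.5) is not intersected at this z (z outside [18.5, 28]); the cube at (0.5, 6.5) is absent (z outside [17.5, 23]); the 28.5×10 cube at (14, 0) contributes its full rectangle (perimeter 77.00 mm); Merging all regions: the 2 present regions are separate (no shared area or edge), so areas and boundary lengths simply add and each stays a separate island — boundary = 142.00 mm. So its perimeter = 142.00 mm. Layer 85 (z = 25.5): the cube is absent (z outside [0, 24]); the cube at (7, 4.5) is present — its section is the full 14×26 rectangle (perimeter 80.00 mm); the cube at (0.5, 6.5) is not intersected at this z (z outside [17.5, 23]); the cube at (14, 0) does not reach this height (z outside [11.5, 24.5]); Taking the union: only the 14×26 cube at (7, 4.5) is present, so the union is just that shape — boundary = 80.00 mm. So its perimeter = 80.00 mm. Layer 55 is larger (142.00 vs 80.00 mm).

layer 55 (z = 16.5 mm)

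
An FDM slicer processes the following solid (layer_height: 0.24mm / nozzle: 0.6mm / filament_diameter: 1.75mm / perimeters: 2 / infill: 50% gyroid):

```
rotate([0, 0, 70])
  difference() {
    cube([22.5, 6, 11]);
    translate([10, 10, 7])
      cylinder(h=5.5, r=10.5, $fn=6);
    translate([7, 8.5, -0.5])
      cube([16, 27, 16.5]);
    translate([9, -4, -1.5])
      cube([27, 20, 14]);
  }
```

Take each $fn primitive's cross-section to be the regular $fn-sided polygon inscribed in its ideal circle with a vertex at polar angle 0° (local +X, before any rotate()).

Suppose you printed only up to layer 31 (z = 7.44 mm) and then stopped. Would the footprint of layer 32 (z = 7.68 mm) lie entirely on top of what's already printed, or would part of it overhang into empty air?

entirely on top

Compare the two slices. At z = 7.44: the 22.5×6 cube contributes its full rectangle (area 135.00 mm²); the cylinder at (10, 10): section is a regular 6-gon, circumradius r=10.5 (area = (6/2)·10.500²·sin(360°/6) = 286.44 mm²); the cube at (7, 8.5) (footprint 16×27) is included at this height (area 432.00 mm²); the 27×20 cube at (9, -4) contributes its full rectangle (area 540.00 mm²); Taking the first minus the rest: starting from the 22.5×6 cube (135.00 mm²), the r=10.5 cylinder at (10, 10) partially overlaps it — only the 68.46 mm² overlap (of its 286.44 mm²) is removed, clipping the outline; the 16×27 cube at (7, 8.5) misses the remaining region (no effect); the 27×20 cube at (9, -4) partially overlaps it — only the 41.68 mm² overlap (of its 540.00 mm²) is removed, clipping the outline — area = 24.86 mm²; (whole slice rotated 70° about Z — lengths, areas and connectivity unchanged). At z = 7.68: the cube (footprint 22.5×6) is included at this height (area 135.00 mm²); the cylinder at (10, 10): section is a regular 6-gon, circumradius r=10.5 (area = (6/2)·10.500²·sin(360°/6) = 286.44 mm²); the cube at (7, 8.5) is present — its section is the full 16×27 rectangle (area 432.00 mm²); the 27×20 cube at (9, -4) contributes its full rectangle (area 540.00 mm²); After the difference (first − rest): starting from the 22.5×6 cube (135.00 mm²), the r=10.5 cylinder at (10, 10) partially overlaps it — only the 68.46 mm² overlap (of its 286.44 mm²) is removed, clipping the outline; the 16×27 cube at (7, 8.5) misses the remaining region (no effect); the 27×20 cube at (9, -4) partially overlaps it — only the 41.68 mm² overlap (of its 540.00 mm²) is removed, clipping the outline — area = 24.86 mm²; (whole slice rotated 70° about Z — lengths, areas and connectivity unchanged). Checking containment: the cross-section at z = 7.68 is a subset of the cross-section at z = 7.44.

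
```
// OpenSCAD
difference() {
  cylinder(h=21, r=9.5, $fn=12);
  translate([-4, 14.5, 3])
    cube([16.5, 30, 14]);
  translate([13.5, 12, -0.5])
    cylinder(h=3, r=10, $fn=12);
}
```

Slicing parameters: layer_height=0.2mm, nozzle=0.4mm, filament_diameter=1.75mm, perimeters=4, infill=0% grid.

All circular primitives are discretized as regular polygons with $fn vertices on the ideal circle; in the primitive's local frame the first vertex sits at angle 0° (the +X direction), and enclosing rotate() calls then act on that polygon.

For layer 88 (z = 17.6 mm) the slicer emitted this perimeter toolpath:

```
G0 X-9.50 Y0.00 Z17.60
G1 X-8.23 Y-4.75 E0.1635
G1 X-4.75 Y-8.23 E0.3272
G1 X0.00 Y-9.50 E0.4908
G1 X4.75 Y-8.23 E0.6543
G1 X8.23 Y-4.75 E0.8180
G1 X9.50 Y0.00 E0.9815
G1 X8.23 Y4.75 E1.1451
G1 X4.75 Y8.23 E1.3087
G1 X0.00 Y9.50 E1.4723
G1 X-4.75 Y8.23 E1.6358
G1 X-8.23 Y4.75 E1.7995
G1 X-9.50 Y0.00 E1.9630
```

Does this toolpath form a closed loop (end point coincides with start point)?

yes

Start point (G0): (-9.50, 0.00). End point (last G1): the path returns to the start — closed.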